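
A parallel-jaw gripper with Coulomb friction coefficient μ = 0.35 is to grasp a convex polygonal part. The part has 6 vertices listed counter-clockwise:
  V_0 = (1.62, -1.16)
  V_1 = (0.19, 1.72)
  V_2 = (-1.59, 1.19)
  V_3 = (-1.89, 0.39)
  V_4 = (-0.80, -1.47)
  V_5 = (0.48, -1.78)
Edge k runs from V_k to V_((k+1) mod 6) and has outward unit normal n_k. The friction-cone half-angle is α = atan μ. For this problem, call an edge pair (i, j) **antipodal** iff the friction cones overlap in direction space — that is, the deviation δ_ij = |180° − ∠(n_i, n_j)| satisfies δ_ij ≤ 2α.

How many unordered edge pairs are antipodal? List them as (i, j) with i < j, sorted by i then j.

count = 3; pairs: (0,3), (1,4), (1,5)

α = atan 0.35 = 19.29°;  2α = 38.58°
n_0 = (+0.8957, +0.4447)
n_1 = (-0.2854, +0.9584)
n_2 = (-0.9363, +0.3511)
n_3 = (-0.8628, -0.5056)
n_4 = (-0.2354, -0.9719)
n_5 = (+0.4778, -0.8785)
  (0,1): δ = 99.82°  ·
  (0,2): δ = 46.96°  ·
  (0,3): δ = 3.97°  ✓
  (0,4): δ = 49.98°  ·
  (0,5): δ = 92.13°  ·
  (1,2): δ = 127.14°  ·
  (1,3): δ = 76.21°  ·
  (1,4): δ = 30.20°  ✓
  (1,5): δ = 11.96°  ✓
  (2,3): δ = 129.07°  ·
  (2,4): δ = 83.06°  ·
  (2,5): δ = 40.90°  ·
  (3,4): δ = 133.99°  ·
  (3,5): δ = 91.83°  ·
  (4,5): δ = 137.85°  ·
antipodal pairs: 3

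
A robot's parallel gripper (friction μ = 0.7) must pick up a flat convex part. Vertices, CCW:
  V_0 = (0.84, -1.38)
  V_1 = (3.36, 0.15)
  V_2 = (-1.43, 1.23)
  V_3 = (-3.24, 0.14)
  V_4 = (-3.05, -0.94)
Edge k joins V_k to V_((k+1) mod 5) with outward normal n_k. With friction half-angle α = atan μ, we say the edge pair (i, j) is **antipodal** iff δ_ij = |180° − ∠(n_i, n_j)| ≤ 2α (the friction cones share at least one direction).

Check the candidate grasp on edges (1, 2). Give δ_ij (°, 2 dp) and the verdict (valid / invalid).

α = atan 0.7 = 34.99°;  2α = 69.98°
edge 1: e_1 = (-4.79, +1.08);  n_1 = (+0.2199, +0.9755)
edge 2: e_2 = (-1.81, -1.09);  n_2 = (-0.5159, +0.8567)
∠(n_1, n_2) = 43.76°
δ = |180° − 43.76°| = 136.24°
136.24° > 2α = 69.98°  →  invalid

δ = 136.24°, invalid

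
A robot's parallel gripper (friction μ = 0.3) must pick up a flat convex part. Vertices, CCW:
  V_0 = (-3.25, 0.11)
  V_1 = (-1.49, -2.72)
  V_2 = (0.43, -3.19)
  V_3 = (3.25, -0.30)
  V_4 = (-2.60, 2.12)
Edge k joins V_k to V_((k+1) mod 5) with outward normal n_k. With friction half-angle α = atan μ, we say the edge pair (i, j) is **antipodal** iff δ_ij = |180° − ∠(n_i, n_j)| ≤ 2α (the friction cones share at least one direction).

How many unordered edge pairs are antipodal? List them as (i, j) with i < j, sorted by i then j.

count = 2; pairs: (1,3), (2,4)

α = atan 0.3 = 16.70°;  2α = 33.40°
n_0 = (-0.8492, -0.5281)
n_1 = (-0.2378, -0.9713)
n_2 = (+0.7157, -0.6984)
n_3 = (+0.3823, +0.9241)
n_4 = (-0.9515, +0.3077)
  (0,1): δ = 135.63°  ·
  (0,2): δ = 76.18°  ·
  (0,3): δ = 35.65°  ·
  (0,4): δ = 130.20°  ·
  (1,2): δ = 120.54°  ·
  (1,3): δ = 8.72°  ✓
  (1,4): δ = 85.83°  ·
  (2,3): δ = 68.18°  ·
  (2,4): δ = 26.38°  ✓
  (3,4): δ = 85.45°  ·
antipodal pairs: 2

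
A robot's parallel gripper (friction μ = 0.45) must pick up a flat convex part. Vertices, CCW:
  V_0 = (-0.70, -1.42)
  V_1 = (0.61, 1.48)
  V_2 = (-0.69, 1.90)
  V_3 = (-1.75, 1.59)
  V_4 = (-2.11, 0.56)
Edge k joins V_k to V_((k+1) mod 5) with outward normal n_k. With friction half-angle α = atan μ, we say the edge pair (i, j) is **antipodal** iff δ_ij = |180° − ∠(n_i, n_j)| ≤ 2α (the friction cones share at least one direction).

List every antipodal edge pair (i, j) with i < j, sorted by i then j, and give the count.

α = atan 0.45 = 24.23°;  2α = 48.46°
n_0 = (+0.9113, -0.4117)
n_1 = (+0.3074, +0.9516)
n_2 = (-0.2807, +0.9598)
n_3 = (-0.9440, +0.3299)
n_4 = (-0.8146, -0.5801)
  (0,1): δ = 83.59°  ·
  (0,2): δ = 49.39°  ·
  (0,3): δ = 5.04°  ✓
  (0,4): δ = 59.77°  ·
  (1,2): δ = 145.79°  ·
  (1,3): δ = 91.36°  ·
  (1,4): δ = 36.64°  ✓
  (2,3): δ = 125.57°  ·
  (2,4): δ = 70.85°  ·
  (3,4): δ = 125.28°  ·
antipodal pairs: 2

count = 2; pairs: (0,3), (1,4)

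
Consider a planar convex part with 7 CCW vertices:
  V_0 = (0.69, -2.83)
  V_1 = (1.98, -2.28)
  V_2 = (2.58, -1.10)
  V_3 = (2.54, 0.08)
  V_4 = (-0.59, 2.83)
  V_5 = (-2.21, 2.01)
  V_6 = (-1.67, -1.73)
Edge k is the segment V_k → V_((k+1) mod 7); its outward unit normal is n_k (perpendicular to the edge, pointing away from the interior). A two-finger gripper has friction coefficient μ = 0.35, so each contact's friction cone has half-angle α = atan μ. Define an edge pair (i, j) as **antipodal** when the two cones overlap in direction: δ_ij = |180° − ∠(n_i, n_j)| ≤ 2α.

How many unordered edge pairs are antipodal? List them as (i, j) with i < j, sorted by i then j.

count = 5; pairs: (0,4), (1,4), (1,5), (2,5), (3,6)

α = atan 0.35 = 19.29°;  2α = 38.58°
n_0 = (+0.3922, -0.9199)
n_1 = (+0.8914, -0.4532)
n_2 = (+0.9994, +0.0339)
n_3 = (+0.6600, +0.7512)
n_4 = (-0.4516, +0.8922)
n_5 = (-0.9897, -0.1429)
n_6 = (-0.4225, -0.9064)
  (0,1): δ = 140.04°  ·
  (0,2): δ = 111.15°  ·
  (0,3): δ = 64.39°  ·
  (0,4): δ = 3.76°  ✓
  (0,5): δ = 75.12°  ·
  (0,6): δ = 131.92°  ·
  (1,2): δ = 151.11°  ·
  (1,3): δ = 104.35°  ·
  (1,4): δ = 36.20°  ✓
  (1,5): δ = 35.17°  ✓
  (1,6): δ = 91.96°  ·
  (2,3): δ = 133.24°  ·
  (2,4): δ = 65.09°  ·
  (2,5): δ = 6.27°  ✓
  (2,6): δ = 63.07°  ·
  (3,4): δ = 111.85°  ·
  (3,5): δ = 40.48°  ·
  (3,6): δ = 16.31°  ✓
  (4,5): δ = 108.63°  ·
  (4,6): δ = 51.84°  ·
  (5,6): δ = 123.21°  ·
antipodal pairs: 5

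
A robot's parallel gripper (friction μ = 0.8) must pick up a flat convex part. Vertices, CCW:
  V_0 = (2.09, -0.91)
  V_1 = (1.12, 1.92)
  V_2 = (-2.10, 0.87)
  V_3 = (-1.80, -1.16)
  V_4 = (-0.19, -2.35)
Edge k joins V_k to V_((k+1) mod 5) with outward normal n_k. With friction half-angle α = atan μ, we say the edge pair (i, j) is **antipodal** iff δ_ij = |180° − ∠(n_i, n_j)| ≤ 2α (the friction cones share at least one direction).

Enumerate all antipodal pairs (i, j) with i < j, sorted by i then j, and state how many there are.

count = 5; pairs: (0,2), (0,3), (1,3), (1,4), (2,4)

α = atan 0.8 = 38.66°;  2α = 77.32°
n_0 = (+0.9460, +0.3242)
n_1 = (-0.3100, +0.9507)
n_2 = (-0.9893, -0.1462)
n_3 = (-0.5944, -0.8042)
n_4 = (+0.5340, -0.8455)
  (0,1): δ = 90.86°  ·
  (0,2): δ = 10.51°  ✓
  (0,3): δ = 34.61°  ✓
  (0,4): δ = 103.36°  ·
  (1,2): δ = 99.65°  ·
  (1,3): δ = 54.53°  ✓
  (1,4): δ = 14.22°  ✓
  (2,3): δ = 134.88°  ·
  (2,4): δ = 66.13°  ✓
  (3,4): δ = 111.26°  ·
antipodal pairs: 5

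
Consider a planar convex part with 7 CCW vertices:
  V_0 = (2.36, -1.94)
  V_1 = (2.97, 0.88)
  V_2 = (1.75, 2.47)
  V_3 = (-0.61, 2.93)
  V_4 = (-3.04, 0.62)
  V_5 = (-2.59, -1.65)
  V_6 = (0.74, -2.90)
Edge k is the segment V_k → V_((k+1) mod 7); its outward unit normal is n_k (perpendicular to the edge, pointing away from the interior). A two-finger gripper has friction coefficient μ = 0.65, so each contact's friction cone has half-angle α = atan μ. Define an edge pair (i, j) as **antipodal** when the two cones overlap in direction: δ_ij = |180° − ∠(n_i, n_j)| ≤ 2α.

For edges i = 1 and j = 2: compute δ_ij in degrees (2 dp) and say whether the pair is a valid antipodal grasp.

α = atan 0.65 = 33.02°;  2α = 66.05°
edge 1: e_1 = (-1.22, +1.59);  n_1 = (+0.7934, +0.6087)
edge 2: e_2 = (-2.36, +0.46);  n_2 = (+0.1913, +0.9815)
∠(n_1, n_2) = 41.47°
δ = |180° − 41.47°| = 138.53°
138.53° > 2α = 66.05°  →  invalid

δ = 138.53°, invalid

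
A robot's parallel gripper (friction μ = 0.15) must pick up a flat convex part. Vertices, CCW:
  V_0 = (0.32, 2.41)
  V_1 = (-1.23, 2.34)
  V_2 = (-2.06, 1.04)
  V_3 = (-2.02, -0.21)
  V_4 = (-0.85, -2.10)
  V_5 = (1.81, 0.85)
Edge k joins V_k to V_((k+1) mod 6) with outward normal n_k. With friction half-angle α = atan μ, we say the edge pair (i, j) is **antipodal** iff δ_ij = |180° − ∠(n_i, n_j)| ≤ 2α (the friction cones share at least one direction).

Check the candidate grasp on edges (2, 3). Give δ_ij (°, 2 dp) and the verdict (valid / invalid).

α = atan 0.15 = 8.53°;  2α = 17.06°
edge 2: e_2 = (+0.04, -1.25);  n_2 = (-0.9995, -0.0320)
edge 3: e_3 = (+1.17, -1.89);  n_3 = (-0.8503, -0.5264)
∠(n_2, n_3) = 29.93°
δ = |180° − 29.93°| = 150.07°
150.07° > 2α = 17.06°  →  invalid

δ = 150.07°, invalid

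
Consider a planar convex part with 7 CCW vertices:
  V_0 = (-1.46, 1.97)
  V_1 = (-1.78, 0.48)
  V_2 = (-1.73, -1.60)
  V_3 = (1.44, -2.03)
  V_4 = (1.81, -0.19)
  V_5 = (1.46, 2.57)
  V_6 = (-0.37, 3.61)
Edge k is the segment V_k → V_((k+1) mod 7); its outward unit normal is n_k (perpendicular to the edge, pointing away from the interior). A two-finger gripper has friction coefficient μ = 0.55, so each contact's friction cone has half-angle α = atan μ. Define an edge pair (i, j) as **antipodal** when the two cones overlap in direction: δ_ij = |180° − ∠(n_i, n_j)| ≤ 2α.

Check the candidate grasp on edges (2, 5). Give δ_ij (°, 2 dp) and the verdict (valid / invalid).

α = atan 0.55 = 28.81°;  2α = 57.62°
edge 2: e_2 = (+3.17, -0.43);  n_2 = (-0.1344, -0.9909)
edge 5: e_5 = (-1.83, +1.04);  n_5 = (+0.4941, +0.8694)
∠(n_2, n_5) = 158.12°
δ = |180° − 158.12°| = 21.88°
21.88° ≤ 2α = 57.62°  →  valid

δ = 21.88°, valid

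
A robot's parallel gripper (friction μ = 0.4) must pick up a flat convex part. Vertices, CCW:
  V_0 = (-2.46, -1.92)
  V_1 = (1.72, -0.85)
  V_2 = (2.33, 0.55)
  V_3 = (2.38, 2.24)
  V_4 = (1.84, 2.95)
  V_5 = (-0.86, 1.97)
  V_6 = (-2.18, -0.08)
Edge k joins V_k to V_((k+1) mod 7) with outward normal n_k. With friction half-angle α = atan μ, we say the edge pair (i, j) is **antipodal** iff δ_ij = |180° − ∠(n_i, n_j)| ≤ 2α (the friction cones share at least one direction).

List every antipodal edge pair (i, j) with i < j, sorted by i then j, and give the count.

α = atan 0.4 = 21.80°;  2α = 43.60°
n_0 = (+0.2480, -0.9688)
n_1 = (+0.9168, -0.3994)
n_2 = (+0.9996, -0.0296)
n_3 = (+0.7959, +0.6054)
n_4 = (-0.3412, +0.9400)
n_5 = (-0.8408, +0.5414)
n_6 = (-0.9886, +0.1504)
  (0,1): δ = 127.90°  ·
  (0,2): δ = 106.05°  ·
  (0,3): δ = 67.10°  ·
  (0,4): δ = 5.59°  ✓
  (0,5): δ = 42.86°  ✓
  (0,6): δ = 66.99°  ·
  (1,2): δ = 158.15°  ·
  (1,3): δ = 119.20°  ·
  (1,4): δ = 46.51°  ·
  (1,5): δ = 9.23°  ✓
  (1,6): δ = 14.89°  ✓
  (2,3): δ = 141.05°  ·
  (2,4): δ = 68.36°  ·
  (2,5): δ = 31.08°  ✓
  (2,6): δ = 6.96°  ✓
  (3,4): δ = 107.31°  ·
  (3,5): δ = 70.03°  ·
  (3,6): δ = 45.91°  ·
  (4,5): δ = 142.73°  ·
  (4,6): δ = 118.60°  ·
  (5,6): δ = 155.87°  ·
antipodal pairs: 6

count = 6; pairs: (0,4), (0,5), (1,5), (1,6), (2,5), (2,6)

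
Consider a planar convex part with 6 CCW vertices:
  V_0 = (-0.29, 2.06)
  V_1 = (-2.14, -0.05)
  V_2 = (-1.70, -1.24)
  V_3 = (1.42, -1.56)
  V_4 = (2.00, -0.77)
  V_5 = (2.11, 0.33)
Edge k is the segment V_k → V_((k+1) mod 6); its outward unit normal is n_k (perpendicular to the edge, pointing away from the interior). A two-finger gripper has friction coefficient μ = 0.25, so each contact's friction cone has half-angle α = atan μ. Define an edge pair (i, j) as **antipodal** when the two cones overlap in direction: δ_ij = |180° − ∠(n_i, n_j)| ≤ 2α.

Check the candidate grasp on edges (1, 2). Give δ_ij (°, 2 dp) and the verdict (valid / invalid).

α = atan 0.25 = 14.04°;  2α = 28.07°
edge 1: e_1 = (+0.44, -1.19);  n_1 = (-0.9379, -0.3468)
edge 2: e_2 = (+3.12, -0.32);  n_2 = (-0.1020, -0.9948)
∠(n_1, n_2) = 63.85°
δ = |180° − 63.85°| = 116.15°
116.15° > 2α = 28.07°  →  invalid

δ = 116.15°, invalid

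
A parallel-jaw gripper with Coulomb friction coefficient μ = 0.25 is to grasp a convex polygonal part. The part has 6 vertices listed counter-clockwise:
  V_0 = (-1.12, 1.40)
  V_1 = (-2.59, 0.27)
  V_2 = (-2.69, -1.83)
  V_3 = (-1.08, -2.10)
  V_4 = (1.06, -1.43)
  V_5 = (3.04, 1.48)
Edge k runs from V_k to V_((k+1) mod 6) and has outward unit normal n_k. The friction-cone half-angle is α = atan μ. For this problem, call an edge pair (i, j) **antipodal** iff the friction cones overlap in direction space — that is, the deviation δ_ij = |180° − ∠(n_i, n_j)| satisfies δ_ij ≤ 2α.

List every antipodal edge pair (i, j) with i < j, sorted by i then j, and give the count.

count = 4; pairs: (0,3), (0,4), (2,5), (3,5)

α = atan 0.25 = 14.04°;  2α = 28.07°
n_0 = (-0.6095, +0.7928)
n_1 = (-0.9989, +0.0476)
n_2 = (-0.1654, -0.9862)
n_3 = (+0.2988, -0.9543)
n_4 = (+0.8268, -0.5625)
n_5 = (-0.0192, +0.9998)
  (0,1): δ = 130.28°  ·
  (0,2): δ = 47.07°  ·
  (0,3): δ = 20.17°  ✓
  (0,4): δ = 18.22°  ✓
  (0,5): δ = 143.55°  ·
  (1,2): δ = 96.79°  ·
  (1,3): δ = 69.89°  ·
  (1,4): δ = 31.51°  ·
  (1,5): δ = 93.83°  ·
  (2,3): δ = 153.10°  ·
  (2,4): δ = 114.71°  ·
  (2,5): δ = 10.62°  ✓
  (3,4): δ = 141.62°  ·
  (3,5): δ = 16.28°  ✓
  (4,5): δ = 54.67°  ·
antipodal pairs: 4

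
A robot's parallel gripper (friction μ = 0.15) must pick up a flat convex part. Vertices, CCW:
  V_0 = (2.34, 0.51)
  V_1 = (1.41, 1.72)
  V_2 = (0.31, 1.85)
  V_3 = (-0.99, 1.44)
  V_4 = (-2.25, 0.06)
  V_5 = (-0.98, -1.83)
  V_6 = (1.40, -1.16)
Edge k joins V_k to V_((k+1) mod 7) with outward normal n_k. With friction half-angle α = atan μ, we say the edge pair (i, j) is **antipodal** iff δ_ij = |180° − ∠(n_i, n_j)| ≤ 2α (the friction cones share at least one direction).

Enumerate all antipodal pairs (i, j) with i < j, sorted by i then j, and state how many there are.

count = 3; pairs: (0,4), (2,5), (3,6)

α = atan 0.15 = 8.53°;  2α = 17.06°
n_0 = (+0.7929, +0.6094)
n_1 = (+0.1174, +0.9931)
n_2 = (-0.3008, +0.9537)
n_3 = (-0.7385, +0.6743)
n_4 = (-0.8300, -0.5577)
n_5 = (+0.2710, -0.9626)
n_6 = (+0.8714, -0.4905)
  (0,1): δ = 134.29°  ·
  (0,2): δ = 110.04°  ·
  (0,3): δ = 79.94°  ·
  (0,4): δ = 3.65°  ✓
  (0,5): δ = 68.18°  ·
  (0,6): δ = 113.08°  ·
  (1,2): δ = 155.76°  ·
  (1,3): δ = 125.66°  ·
  (1,4): δ = 49.36°  ·
  (1,5): δ = 22.46°  ·
  (1,6): δ = 67.37°  ·
  (2,3): δ = 149.90°  ·
  (2,4): δ = 73.61°  ·
  (2,5): δ = 1.78°  ✓
  (2,6): δ = 43.12°  ·
  (3,4): δ = 103.70°  ·
  (3,5): δ = 31.88°  ·
  (3,6): δ = 13.02°  ✓
  (4,5): δ = 108.18°  ·
  (4,6): δ = 63.27°  ·
  (5,6): δ = 135.10°  ·
antipodal pairs: 3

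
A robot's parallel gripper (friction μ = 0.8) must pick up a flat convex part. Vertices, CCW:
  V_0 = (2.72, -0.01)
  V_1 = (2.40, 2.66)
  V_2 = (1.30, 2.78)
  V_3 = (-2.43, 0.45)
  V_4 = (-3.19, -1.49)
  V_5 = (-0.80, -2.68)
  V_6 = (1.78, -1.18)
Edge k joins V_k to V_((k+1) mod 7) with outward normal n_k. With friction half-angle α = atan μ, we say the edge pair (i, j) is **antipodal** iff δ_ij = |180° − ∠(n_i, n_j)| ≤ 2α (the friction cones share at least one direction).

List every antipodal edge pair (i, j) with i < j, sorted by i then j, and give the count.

α = atan 0.8 = 38.66°;  2α = 77.32°
n_0 = (+0.9929, +0.1190)
n_1 = (+0.1084, +0.9941)
n_2 = (-0.5298, +0.8481)
n_3 = (-0.9311, +0.3648)
n_4 = (-0.4457, -0.8952)
n_5 = (+0.5026, -0.8645)
n_6 = (+0.7796, -0.6263)
  (0,1): δ = 103.06°  ·
  (0,2): δ = 64.84°  ✓
  (0,3): δ = 28.23°  ✓
  (0,4): δ = 56.70°  ✓
  (0,5): δ = 113.34°  ·
  (0,6): δ = 134.39°  ·
  (1,2): δ = 141.78°  ·
  (1,3): δ = 105.17°  ·
  (1,4): δ = 20.24°  ✓
  (1,5): δ = 36.40°  ✓
  (1,6): δ = 57.45°  ✓
  (2,3): δ = 143.38°  ·
  (2,4): δ = 58.46°  ✓
  (2,5): δ = 1.82°  ✓
  (2,6): δ = 19.23°  ✓
  (3,4): δ = 95.08°  ·
  (3,5): δ = 38.43°  ✓
  (3,6): δ = 17.39°  ✓
  (4,5): δ = 123.36°  ·
  (4,6): δ = 102.31°  ·
  (5,6): δ = 158.95°  ·
antipodal pairs: 11

count = 11; pairs: (0,2), (0,3), (0,4), (1,4), (1,5), (1,6), (2,4), (2,5), (2,6), (3,5), (3,6)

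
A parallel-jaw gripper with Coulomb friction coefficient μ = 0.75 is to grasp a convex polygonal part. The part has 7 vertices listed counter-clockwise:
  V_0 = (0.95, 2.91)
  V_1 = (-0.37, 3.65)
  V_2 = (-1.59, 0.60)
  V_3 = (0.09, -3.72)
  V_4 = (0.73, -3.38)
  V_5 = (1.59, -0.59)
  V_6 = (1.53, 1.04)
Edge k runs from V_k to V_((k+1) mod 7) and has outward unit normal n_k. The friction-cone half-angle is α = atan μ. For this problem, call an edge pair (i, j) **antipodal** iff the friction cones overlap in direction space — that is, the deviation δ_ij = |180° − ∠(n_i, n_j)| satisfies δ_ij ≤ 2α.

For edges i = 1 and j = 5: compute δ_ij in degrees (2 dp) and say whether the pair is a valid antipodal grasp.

δ = 23.91°, valid

α = atan 0.75 = 36.87°;  2α = 73.74°
edge 1: e_1 = (-1.22, -3.05);  n_1 = (-0.9285, +0.3714)
edge 5: e_5 = (-0.06, +1.63);  n_5 = (+0.9993, +0.0368)
∠(n_1, n_5) = 156.09°
δ = |180° − 156.09°| = 23.91°
23.91° ≤ 2α = 73.74°  →  valid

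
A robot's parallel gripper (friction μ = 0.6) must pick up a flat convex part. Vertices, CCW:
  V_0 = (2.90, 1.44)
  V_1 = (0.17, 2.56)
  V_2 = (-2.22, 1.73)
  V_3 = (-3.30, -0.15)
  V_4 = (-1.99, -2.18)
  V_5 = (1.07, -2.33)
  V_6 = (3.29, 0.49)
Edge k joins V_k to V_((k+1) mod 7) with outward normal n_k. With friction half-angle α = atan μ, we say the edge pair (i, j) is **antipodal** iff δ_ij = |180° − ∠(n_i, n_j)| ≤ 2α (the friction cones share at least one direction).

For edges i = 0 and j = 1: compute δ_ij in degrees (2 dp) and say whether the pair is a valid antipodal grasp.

α = atan 0.6 = 30.96°;  2α = 61.93°
edge 0: e_0 = (-2.73, +1.12);  n_0 = (+0.3796, +0.9252)
edge 1: e_1 = (-2.39, -0.83);  n_1 = (-0.3281, +0.9447)
∠(n_0, n_1) = 41.46°
δ = |180° − 41.46°| = 138.54°
138.54° > 2α = 61.93°  →  invalid

δ = 138.54°, invalid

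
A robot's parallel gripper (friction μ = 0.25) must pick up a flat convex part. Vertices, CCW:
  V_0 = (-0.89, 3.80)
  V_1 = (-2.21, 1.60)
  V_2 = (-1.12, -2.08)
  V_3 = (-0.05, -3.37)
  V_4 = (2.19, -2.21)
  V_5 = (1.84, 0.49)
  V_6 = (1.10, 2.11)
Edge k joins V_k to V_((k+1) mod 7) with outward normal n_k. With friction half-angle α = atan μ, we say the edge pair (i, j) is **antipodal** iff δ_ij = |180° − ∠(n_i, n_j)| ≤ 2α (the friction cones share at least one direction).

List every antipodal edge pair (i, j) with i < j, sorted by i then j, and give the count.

α = atan 0.25 = 14.04°;  2α = 28.07°
n_0 = (-0.8575, +0.5145)
n_1 = (-0.9588, -0.2840)
n_2 = (-0.7697, -0.6384)
n_3 = (+0.4599, -0.8880)
n_4 = (+0.9917, +0.1286)
n_5 = (+0.9096, +0.4155)
n_6 = (+0.6473, +0.7622)
  (0,1): δ = 132.54°  ·
  (0,2): δ = 109.36°  ·
  (0,3): δ = 31.66°  ·
  (0,4): δ = 38.35°  ·
  (0,5): δ = 55.51°  ·
  (0,6): δ = 80.62°  ·
  (1,2): δ = 156.82°  ·
  (1,3): δ = 79.12°  ·
  (1,4): δ = 9.11°  ✓
  (1,5): δ = 8.05°  ✓
  (1,6): δ = 33.16°  ·
  (2,3): δ = 102.30°  ·
  (2,4): δ = 32.29°  ·
  (2,5): δ = 15.12°  ✓
  (2,6): δ = 9.99°  ✓
  (3,4): δ = 109.99°  ·
  (3,5): δ = 92.83°  ·
  (3,6): δ = 67.72°  ·
  (4,5): δ = 162.84°  ·
  (4,6): δ = 137.73°  ·
  (5,6): δ = 154.89°  ·
antipodal pairs: 4

count = 4; pairs: (1,4), (1,5), (2,5), (2,6)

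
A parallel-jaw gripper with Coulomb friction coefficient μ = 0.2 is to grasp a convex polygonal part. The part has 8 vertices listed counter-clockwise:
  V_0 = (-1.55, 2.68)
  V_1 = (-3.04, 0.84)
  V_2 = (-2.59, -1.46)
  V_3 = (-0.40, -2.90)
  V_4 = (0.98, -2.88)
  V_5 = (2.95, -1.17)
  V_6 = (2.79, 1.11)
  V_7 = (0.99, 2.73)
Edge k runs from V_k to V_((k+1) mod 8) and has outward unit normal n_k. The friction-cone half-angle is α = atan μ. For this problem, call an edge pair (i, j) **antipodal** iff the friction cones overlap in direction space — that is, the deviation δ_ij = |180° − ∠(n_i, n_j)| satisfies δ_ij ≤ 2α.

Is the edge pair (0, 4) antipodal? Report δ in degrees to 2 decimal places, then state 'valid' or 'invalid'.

α = atan 0.2 = 11.31°;  2α = 22.62°
edge 0: e_0 = (-1.49, -1.84);  n_0 = (-0.7771, +0.6293)
edge 4: e_4 = (+1.97, +1.71);  n_4 = (+0.6555, -0.7552)
∠(n_0, n_4) = 169.96°
δ = |180° − 169.96°| = 10.04°
10.04° ≤ 2α = 22.62°  →  valid

δ = 10.04°, valid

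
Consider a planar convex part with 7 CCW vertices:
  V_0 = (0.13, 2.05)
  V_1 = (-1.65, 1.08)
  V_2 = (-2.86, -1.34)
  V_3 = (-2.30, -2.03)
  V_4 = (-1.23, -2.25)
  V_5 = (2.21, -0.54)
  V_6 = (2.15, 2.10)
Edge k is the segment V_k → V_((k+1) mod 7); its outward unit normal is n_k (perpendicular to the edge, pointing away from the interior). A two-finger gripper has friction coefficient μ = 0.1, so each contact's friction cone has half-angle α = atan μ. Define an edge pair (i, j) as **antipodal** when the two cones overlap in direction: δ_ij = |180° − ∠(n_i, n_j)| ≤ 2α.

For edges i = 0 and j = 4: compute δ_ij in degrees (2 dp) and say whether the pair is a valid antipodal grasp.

α = atan 0.1 = 5.71°;  2α = 11.42°
edge 0: e_0 = (-1.78, -0.97);  n_0 = (-0.4785, +0.8781)
edge 4: e_4 = (+3.44, +1.71);  n_4 = (+0.4451, -0.8955)
∠(n_0, n_4) = 177.84°
δ = |180° − 177.84°| = 2.16°
2.16° ≤ 2α = 11.42°  →  valid

δ = 2.16°, valid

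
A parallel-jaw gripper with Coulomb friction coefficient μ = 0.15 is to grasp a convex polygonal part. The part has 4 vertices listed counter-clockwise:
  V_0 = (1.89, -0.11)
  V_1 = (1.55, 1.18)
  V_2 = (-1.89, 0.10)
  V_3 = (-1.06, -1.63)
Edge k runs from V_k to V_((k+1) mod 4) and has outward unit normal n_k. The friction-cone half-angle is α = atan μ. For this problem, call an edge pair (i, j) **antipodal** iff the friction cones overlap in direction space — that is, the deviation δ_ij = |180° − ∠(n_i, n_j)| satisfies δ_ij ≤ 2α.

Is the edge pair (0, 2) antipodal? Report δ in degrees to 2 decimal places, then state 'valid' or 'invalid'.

δ = 10.86°, valid

α = atan 0.15 = 8.53°;  2α = 17.06°
edge 0: e_0 = (-0.34, +1.29);  n_0 = (+0.9670, +0.2549)
edge 2: e_2 = (+0.83, -1.73);  n_2 = (-0.9016, -0.4326)
∠(n_0, n_2) = 169.14°
δ = |180° − 169.14°| = 10.86°
10.86° ≤ 2α = 17.06°  →  valid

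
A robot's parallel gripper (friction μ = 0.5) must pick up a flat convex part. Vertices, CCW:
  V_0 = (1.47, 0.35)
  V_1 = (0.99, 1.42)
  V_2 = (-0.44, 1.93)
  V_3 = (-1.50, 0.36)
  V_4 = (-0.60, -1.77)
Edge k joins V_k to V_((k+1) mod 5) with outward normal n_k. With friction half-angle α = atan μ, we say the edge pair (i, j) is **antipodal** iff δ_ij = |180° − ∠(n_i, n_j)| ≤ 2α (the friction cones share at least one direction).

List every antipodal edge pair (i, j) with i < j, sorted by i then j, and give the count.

α = atan 0.5 = 26.57°;  2α = 53.13°
n_0 = (+0.9124, +0.4093)
n_1 = (+0.3359, +0.9419)
n_2 = (-0.8288, +0.5596)
n_3 = (-0.9211, -0.3892)
n_4 = (+0.7155, -0.6986)
  (0,1): δ = 133.79°  ·
  (0,2): δ = 58.19°  ·
  (0,3): δ = 1.26°  ✓
  (0,4): δ = 111.52°  ·
  (1,2): δ = 104.40°  ·
  (1,3): δ = 47.47°  ✓
  (1,4): δ = 65.31°  ·
  (2,3): δ = 123.07°  ·
  (2,4): δ = 10.29°  ✓
  (3,4): δ = 67.22°  ·
antipodal pairs: 3

count = 3; pairs: (0,3), (1,3), (2,4)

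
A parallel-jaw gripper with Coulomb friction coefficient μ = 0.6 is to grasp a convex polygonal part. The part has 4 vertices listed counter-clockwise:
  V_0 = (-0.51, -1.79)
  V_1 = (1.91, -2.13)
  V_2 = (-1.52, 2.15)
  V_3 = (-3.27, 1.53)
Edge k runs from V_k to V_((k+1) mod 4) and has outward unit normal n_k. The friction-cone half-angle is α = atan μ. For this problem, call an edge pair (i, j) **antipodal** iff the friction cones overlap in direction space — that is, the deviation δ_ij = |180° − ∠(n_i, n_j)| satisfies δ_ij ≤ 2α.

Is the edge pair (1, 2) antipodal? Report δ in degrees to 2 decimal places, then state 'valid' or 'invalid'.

α = atan 0.6 = 30.96°;  2α = 61.93°
edge 1: e_1 = (-3.43, +4.28);  n_1 = (+0.7803, +0.6254)
edge 2: e_2 = (-1.75, -0.62);  n_2 = (-0.3339, +0.9426)
∠(n_1, n_2) = 70.80°
δ = |180° − 70.80°| = 109.20°
109.20° > 2α = 61.93°  →  invalid

δ = 109.20°, invalid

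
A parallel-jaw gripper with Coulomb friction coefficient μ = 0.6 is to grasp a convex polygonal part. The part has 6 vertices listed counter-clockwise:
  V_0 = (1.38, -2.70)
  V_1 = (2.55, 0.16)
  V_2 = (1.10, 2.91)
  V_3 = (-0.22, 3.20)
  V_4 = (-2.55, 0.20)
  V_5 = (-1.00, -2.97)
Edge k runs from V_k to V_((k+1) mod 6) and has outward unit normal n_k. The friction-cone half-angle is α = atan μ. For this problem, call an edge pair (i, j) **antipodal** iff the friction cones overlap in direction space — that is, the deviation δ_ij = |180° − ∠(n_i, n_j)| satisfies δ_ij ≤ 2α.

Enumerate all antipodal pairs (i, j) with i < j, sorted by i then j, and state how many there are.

α = atan 0.6 = 30.96°;  2α = 61.93°
n_0 = (+0.9255, -0.3786)
n_1 = (+0.8846, +0.4664)
n_2 = (+0.2146, +0.9767)
n_3 = (-0.7898, +0.6134)
n_4 = (-0.8984, -0.4393)
n_5 = (+0.1127, -0.9936)
  (0,1): δ = 129.95°  ·
  (0,2): δ = 80.14°  ·
  (0,3): δ = 15.59°  ✓
  (0,4): δ = 48.31°  ✓
  (0,5): δ = 118.72°  ·
  (1,2): δ = 130.19°  ·
  (1,3): δ = 65.64°  ·
  (1,4): δ = 1.74°  ✓
  (1,5): δ = 68.67°  ·
  (2,3): δ = 115.44°  ·
  (2,4): δ = 51.55°  ✓
  (2,5): δ = 18.86°  ✓
  (3,4): δ = 116.11°  ·
  (3,5): δ = 45.69°  ✓
  (4,5): δ = 109.58°  ·
antipodal pairs: 6

count = 6; pairs: (0,3), (0,4), (1,4), (2,4), (2,5), (3,5)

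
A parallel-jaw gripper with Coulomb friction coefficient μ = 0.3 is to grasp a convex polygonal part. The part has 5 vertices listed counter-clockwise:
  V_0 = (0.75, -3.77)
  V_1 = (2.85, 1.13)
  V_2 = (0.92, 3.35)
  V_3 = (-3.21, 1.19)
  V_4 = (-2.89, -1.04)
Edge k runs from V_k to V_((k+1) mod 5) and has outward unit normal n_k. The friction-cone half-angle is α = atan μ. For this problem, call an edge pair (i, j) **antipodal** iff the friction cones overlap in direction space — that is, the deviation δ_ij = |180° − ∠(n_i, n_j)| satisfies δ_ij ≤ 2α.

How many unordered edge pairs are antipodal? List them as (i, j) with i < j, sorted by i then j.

α = atan 0.3 = 16.70°;  2α = 33.40°
n_0 = (+0.9191, -0.3939)
n_1 = (+0.7547, +0.6561)
n_2 = (-0.4634, +0.8861)
n_3 = (-0.9899, -0.1420)
n_4 = (-0.6000, -0.8000)
  (0,1): δ = 115.80°  ·
  (0,2): δ = 39.19°  ·
  (0,3): δ = 31.36°  ✓
  (0,4): δ = 76.33°  ·
  (1,2): δ = 103.39°  ·
  (1,3): δ = 32.84°  ✓
  (1,4): δ = 12.13°  ✓
  (2,3): δ = 109.44°  ·
  (2,4): δ = 64.48°  ·
  (3,4): δ = 135.04°  ·
antipodal pairs: 3

count = 3; pairs: (0,3), (1,3), (1,4)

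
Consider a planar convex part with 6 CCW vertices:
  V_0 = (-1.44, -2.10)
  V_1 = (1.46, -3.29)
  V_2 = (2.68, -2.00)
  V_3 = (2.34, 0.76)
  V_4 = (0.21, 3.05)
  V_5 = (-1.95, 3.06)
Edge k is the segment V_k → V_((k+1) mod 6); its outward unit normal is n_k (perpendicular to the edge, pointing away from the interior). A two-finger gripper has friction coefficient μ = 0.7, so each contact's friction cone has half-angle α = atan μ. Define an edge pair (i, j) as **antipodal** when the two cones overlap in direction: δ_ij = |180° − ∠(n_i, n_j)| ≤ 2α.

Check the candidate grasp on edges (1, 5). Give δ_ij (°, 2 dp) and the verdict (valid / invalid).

δ = 49.05°, valid

α = atan 0.7 = 34.99°;  2α = 69.98°
edge 1: e_1 = (+1.22, +1.29);  n_1 = (+0.7265, -0.6871)
edge 5: e_5 = (+0.51, -5.16);  n_5 = (-0.9952, -0.0984)
∠(n_1, n_5) = 130.95°
δ = |180° − 130.95°| = 49.05°
49.05° ≤ 2α = 69.98°  →  valid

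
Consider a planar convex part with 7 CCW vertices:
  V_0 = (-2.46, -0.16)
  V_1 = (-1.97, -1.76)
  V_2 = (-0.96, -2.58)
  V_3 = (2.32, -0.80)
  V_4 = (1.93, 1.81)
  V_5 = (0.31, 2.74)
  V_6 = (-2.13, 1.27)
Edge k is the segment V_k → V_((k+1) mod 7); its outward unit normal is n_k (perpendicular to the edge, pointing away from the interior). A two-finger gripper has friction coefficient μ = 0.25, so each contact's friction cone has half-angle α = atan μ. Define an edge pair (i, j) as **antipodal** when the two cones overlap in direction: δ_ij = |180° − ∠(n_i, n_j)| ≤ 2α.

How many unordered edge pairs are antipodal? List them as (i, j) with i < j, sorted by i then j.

α = atan 0.25 = 14.04°;  2α = 28.07°
n_0 = (-0.9562, -0.2928)
n_1 = (-0.6303, -0.7763)
n_2 = (+0.4770, -0.8789)
n_3 = (+0.9890, +0.1478)
n_4 = (+0.4979, +0.8673)
n_5 = (-0.5160, +0.8566)
n_6 = (-0.9744, +0.2249)
  (0,1): δ = 146.10°  ·
  (0,2): δ = 78.54°  ·
  (0,3): δ = 8.53°  ✓
  (0,4): δ = 43.11°  ·
  (0,5): δ = 104.04°  ·
  (0,6): δ = 149.98°  ·
  (1,2): δ = 112.44°  ·
  (1,3): δ = 42.43°  ·
  (1,4): δ = 9.21°  ✓
  (1,5): δ = 70.14°  ·
  (1,6): δ = 116.08°  ·
  (2,3): δ = 109.99°  ·
  (2,4): δ = 58.35°  ·
  (2,5): δ = 2.58°  ✓
  (2,6): δ = 48.52°  ·
  (3,4): δ = 128.36°  ·
  (3,5): δ = 67.43°  ·
  (3,6): δ = 21.49°  ✓
  (4,5): δ = 119.07°  ·
  (4,6): δ = 73.14°  ·
  (5,6): δ = 134.06°  ·
antipodal pairs: 4

count = 4; pairs: (0,3), (1,4), (2,5), (3,6)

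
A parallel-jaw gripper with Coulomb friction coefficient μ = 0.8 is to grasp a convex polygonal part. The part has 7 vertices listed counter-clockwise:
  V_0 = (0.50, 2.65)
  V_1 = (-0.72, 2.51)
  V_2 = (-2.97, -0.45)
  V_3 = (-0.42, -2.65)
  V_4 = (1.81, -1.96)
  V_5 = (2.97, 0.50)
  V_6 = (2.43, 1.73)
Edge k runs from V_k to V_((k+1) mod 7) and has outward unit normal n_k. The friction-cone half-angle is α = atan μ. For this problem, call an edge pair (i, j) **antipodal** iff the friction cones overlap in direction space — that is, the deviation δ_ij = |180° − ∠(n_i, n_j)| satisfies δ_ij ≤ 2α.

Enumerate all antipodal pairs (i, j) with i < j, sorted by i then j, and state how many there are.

α = atan 0.8 = 38.66°;  2α = 77.32°
n_0 = (-0.1140, +0.9935)
n_1 = (-0.7961, +0.6052)
n_2 = (-0.6532, -0.7572)
n_3 = (+0.2956, -0.9553)
n_4 = (+0.9045, -0.4265)
n_5 = (+0.9156, +0.4020)
n_6 = (+0.4303, +0.9027)
  (0,1): δ = 133.79°  ·
  (0,2): δ = 47.33°  ✓
  (0,3): δ = 10.65°  ✓
  (0,4): δ = 58.21°  ✓
  (0,5): δ = 107.16°  ·
  (0,6): δ = 147.97°  ·
  (1,2): δ = 93.55°  ·
  (1,3): δ = 35.57°  ✓
  (1,4): δ = 11.99°  ✓
  (1,5): δ = 60.94°  ✓
  (1,6): δ = 101.75°  ·
  (2,3): δ = 122.02°  ·
  (2,4): δ = 74.46°  ✓
  (2,5): δ = 25.51°  ✓
  (2,6): δ = 15.30°  ✓
  (3,4): δ = 132.44°  ·
  (3,5): δ = 83.49°  ·
  (3,6): δ = 42.68°  ✓
  (4,5): δ = 131.05°  ·
  (4,6): δ = 90.24°  ·
  (5,6): δ = 139.19°  ·
antipodal pairs: 10

count = 10; pairs: (0,2), (0,3), (0,4), (1,3), (1,4), (1,5), (2,4), (2,5), (2,6), (3,6)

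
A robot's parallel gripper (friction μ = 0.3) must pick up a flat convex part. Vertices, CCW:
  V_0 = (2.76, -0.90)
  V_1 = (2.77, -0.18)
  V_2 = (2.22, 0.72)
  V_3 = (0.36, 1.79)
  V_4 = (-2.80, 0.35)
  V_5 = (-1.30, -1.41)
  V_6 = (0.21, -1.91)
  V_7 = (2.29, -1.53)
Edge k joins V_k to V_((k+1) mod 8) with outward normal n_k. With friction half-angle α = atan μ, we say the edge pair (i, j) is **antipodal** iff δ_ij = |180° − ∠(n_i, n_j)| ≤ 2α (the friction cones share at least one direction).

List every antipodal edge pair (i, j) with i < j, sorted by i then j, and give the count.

count = 5; pairs: (1,4), (2,4), (2,5), (3,6), (3,7)

α = atan 0.3 = 16.70°;  2α = 33.40°
n_0 = (+0.9999, -0.0139)
n_1 = (+0.8533, +0.5215)
n_2 = (+0.4986, +0.8668)
n_3 = (-0.4147, +0.9100)
n_4 = (-0.7611, -0.6487)
n_5 = (-0.3143, -0.9493)
n_6 = (+0.1797, -0.9837)
n_7 = (+0.8015, -0.5980)
  (0,1): δ = 147.77°  ·
  (0,2): δ = 119.11°  ·
  (0,3): δ = 64.71°  ·
  (0,4): δ = 41.24°  ·
  (0,5): δ = 72.47°  ·
  (0,6): δ = 101.15°  ·
  (0,7): δ = 144.07°  ·
  (1,2): δ = 151.34°  ·
  (1,3): δ = 96.93°  ·
  (1,4): δ = 9.01°  ✓
  (1,5): δ = 40.25°  ·
  (1,6): δ = 68.92°  ·
  (1,7): δ = 111.85°  ·
  (2,3): δ = 125.59°  ·
  (2,4): δ = 19.65°  ✓
  (2,5): δ = 11.59°  ✓
  (2,6): δ = 40.26°  ·
  (2,7): δ = 83.19°  ·
  (3,4): δ = 74.06°  ·
  (3,5): δ = 42.82°  ·
  (3,6): δ = 14.15°  ✓
  (3,7): δ = 28.78°  ✓
  (4,5): δ = 148.76°  ·
  (4,6): δ = 120.09°  ·
  (4,7): δ = 77.16°  ·
  (5,6): δ = 151.33°  ·
  (5,7): δ = 108.40°  ·
  (6,7): δ = 137.08°  ·
antipodal pairs: 5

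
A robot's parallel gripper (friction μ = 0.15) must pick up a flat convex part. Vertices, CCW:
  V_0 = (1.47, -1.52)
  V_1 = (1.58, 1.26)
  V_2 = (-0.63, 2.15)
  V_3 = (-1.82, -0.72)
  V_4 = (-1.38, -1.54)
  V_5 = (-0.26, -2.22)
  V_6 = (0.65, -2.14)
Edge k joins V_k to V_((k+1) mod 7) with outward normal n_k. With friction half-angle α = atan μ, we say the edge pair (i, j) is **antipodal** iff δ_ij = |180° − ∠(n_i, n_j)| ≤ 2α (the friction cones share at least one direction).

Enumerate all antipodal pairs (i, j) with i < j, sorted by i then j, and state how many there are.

count = 1; pairs: (1,4)

α = atan 0.15 = 8.53°;  2α = 17.06°
n_0 = (+0.9992, -0.0395)
n_1 = (+0.3736, +0.9276)
n_2 = (-0.9237, +0.3830)
n_3 = (-0.8812, -0.4728)
n_4 = (-0.5190, -0.8548)
n_5 = (+0.0876, -0.9962)
n_6 = (+0.6031, -0.7977)
  (0,1): δ = 109.67°  ·
  (0,2): δ = 20.25°  ·
  (0,3): δ = 30.48°  ·
  (0,4): δ = 61.00°  ·
  (0,5): δ = 97.29°  ·
  (0,6): δ = 129.36°  ·
  (1,2): δ = 90.59°  ·
  (1,3): δ = 39.85°  ·
  (1,4): δ = 9.33°  ✓
  (1,5): δ = 26.96°  ·
  (1,6): δ = 59.03°  ·
  (2,3): δ = 129.26°  ·
  (2,4): δ = 98.74°  ·
  (2,5): δ = 62.46°  ·
  (2,6): δ = 30.39°  ·
  (3,4): δ = 149.48°  ·
  (3,5): δ = 113.19°  ·
  (3,6): δ = 81.12°  ·
  (4,5): δ = 143.71°  ·
  (4,6): δ = 111.64°  ·
  (5,6): δ = 147.93°  ·
antipodal pairs: 1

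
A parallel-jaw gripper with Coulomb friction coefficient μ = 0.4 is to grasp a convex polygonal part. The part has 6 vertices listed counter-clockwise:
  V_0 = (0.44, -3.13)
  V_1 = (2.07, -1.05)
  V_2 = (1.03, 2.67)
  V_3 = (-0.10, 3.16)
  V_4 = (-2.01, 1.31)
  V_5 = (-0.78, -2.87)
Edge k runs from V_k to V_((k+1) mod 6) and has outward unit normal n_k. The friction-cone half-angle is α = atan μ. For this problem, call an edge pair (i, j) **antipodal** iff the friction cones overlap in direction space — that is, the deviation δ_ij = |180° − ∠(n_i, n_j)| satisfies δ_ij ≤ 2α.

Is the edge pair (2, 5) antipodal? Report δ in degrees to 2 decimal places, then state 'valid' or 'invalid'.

δ = 11.41°, valid

α = atan 0.4 = 21.80°;  2α = 43.60°
edge 2: e_2 = (-1.13, +0.49);  n_2 = (+0.3978, +0.9175)
edge 5: e_5 = (+1.22, -0.26);  n_5 = (-0.2084, -0.9780)
∠(n_2, n_5) = 168.59°
δ = |180° − 168.59°| = 11.41°
11.41° ≤ 2α = 43.60°  →  valid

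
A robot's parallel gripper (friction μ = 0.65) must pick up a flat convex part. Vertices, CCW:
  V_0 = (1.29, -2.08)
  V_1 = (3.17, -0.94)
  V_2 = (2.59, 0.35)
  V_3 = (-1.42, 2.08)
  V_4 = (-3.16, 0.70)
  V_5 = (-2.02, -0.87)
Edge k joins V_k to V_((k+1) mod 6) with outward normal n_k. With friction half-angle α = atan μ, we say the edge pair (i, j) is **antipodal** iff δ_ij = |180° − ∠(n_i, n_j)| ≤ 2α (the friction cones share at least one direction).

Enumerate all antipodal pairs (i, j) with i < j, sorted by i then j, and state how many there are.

α = atan 0.65 = 33.02°;  2α = 66.05°
n_0 = (+0.5185, -0.8551)
n_1 = (+0.9121, +0.4101)
n_2 = (+0.3961, +0.9182)
n_3 = (-0.6214, +0.7835)
n_4 = (-0.8092, -0.5876)
n_5 = (-0.3433, -0.9392)
  (0,1): δ = 97.02°  ·
  (0,2): δ = 54.57°  ✓
  (0,3): δ = 7.19°  ✓
  (0,4): δ = 94.75°  ·
  (0,5): δ = 128.69°  ·
  (1,2): δ = 137.55°  ·
  (1,3): δ = 75.79°  ·
  (1,4): δ = 11.77°  ✓
  (1,5): δ = 45.71°  ✓
  (2,3): δ = 118.25°  ·
  (2,4): δ = 30.68°  ✓
  (2,5): δ = 3.26°  ✓
  (3,4): δ = 92.43°  ·
  (3,5): δ = 58.50°  ✓
  (4,5): δ = 146.06°  ·
antipodal pairs: 7

count = 7; pairs: (0,2), (0,3), (1,4), (1,5), (2,4), (2,5), (3,5)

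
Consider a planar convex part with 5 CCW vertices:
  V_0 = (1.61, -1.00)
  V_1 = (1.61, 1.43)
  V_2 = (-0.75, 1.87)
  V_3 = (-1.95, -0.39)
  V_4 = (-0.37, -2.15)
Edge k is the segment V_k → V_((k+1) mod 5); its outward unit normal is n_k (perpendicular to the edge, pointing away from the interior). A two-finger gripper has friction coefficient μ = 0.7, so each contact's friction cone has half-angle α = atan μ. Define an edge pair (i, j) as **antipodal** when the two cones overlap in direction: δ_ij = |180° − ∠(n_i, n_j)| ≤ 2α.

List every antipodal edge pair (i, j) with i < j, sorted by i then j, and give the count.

count = 5; pairs: (0,2), (0,3), (1,3), (1,4), (2,4)

α = atan 0.7 = 34.99°;  2α = 69.98°
n_0 = (+1.0000, -0.0000)
n_1 = (+0.1833, +0.9831)
n_2 = (-0.8832, +0.4690)
n_3 = (-0.7441, -0.6680)
n_4 = (+0.5022, -0.8647)
  (0,1): δ = 100.56°  ·
  (0,2): δ = 27.97°  ✓
  (0,3): δ = 41.92°  ✓
  (0,4): δ = 120.15°  ·
  (1,2): δ = 107.41°  ·
  (1,3): δ = 37.52°  ✓
  (1,4): δ = 40.71°  ✓
  (2,3): δ = 110.12°  ·
  (2,4): δ = 31.88°  ✓
  (3,4): δ = 101.77°  ·
antipodal pairs: 5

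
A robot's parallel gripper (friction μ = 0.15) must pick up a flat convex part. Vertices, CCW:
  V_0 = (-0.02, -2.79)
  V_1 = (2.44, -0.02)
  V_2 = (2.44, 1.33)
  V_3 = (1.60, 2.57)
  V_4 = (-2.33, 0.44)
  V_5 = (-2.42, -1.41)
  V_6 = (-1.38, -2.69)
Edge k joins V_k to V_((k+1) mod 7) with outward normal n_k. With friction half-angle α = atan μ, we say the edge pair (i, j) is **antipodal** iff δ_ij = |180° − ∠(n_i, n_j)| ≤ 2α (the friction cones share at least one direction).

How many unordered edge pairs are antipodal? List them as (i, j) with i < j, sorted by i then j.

count = 2; pairs: (1,4), (2,5)

α = atan 0.15 = 8.53°;  2α = 17.06°
n_0 = (+0.7477, -0.6640)
n_1 = (+1.0000, -0.0000)
n_2 = (+0.8279, +0.5608)
n_3 = (-0.4765, +0.8792)
n_4 = (-0.9988, +0.0486)
n_5 = (-0.7761, -0.6306)
n_6 = (-0.0733, -0.9973)
  (0,1): δ = 138.39°  ·
  (0,2): δ = 104.28°  ·
  (0,3): δ = 19.94°  ·
  (0,4): δ = 38.82°  ·
  (0,5): δ = 80.70°  ·
  (0,6): δ = 127.40°  ·
  (1,2): δ = 145.89°  ·
  (1,3): δ = 61.54°  ·
  (1,4): δ = 2.79°  ✓
  (1,5): δ = 39.09°  ·
  (1,6): δ = 85.79°  ·
  (2,3): δ = 95.66°  ·
  (2,4): δ = 36.90°  ·
  (2,5): δ = 4.98°  ✓
  (2,6): δ = 51.68°  ·
  (3,4): δ = 121.24°  ·
  (3,5): δ = 79.36°  ·
  (3,6): δ = 32.66°  ·
  (4,5): δ = 138.12°  ·
  (4,6): δ = 91.42°  ·
  (5,6): δ = 133.30°  ·
antipodal pairs: 2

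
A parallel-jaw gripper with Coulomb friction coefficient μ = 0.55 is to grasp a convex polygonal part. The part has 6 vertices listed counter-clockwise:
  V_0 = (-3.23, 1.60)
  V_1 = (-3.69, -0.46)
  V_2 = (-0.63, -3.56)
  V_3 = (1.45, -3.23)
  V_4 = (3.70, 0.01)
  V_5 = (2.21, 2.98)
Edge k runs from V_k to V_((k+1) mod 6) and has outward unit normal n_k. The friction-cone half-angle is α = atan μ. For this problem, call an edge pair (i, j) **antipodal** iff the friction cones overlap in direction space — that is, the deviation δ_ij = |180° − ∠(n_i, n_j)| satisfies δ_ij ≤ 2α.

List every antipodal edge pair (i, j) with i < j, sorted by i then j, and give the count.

α = atan 0.55 = 28.81°;  2α = 57.62°
n_0 = (-0.9760, +0.2179)
n_1 = (-0.7117, -0.7025)
n_2 = (+0.1567, -0.9876)
n_3 = (+0.8214, -0.5704)
n_4 = (+0.8938, +0.4484)
n_5 = (-0.2459, +0.9693)
  (0,1): δ = 122.78°  ·
  (0,2): δ = 68.40°  ·
  (0,3): δ = 22.19°  ✓
  (0,4): δ = 39.23°  ✓
  (0,5): δ = 116.82°  ·
  (1,2): δ = 125.61°  ·
  (1,3): δ = 79.41°  ·
  (1,4): δ = 17.99°  ✓
  (1,5): δ = 59.61°  ·
  (2,3): δ = 133.79°  ·
  (2,4): δ = 72.37°  ·
  (2,5): δ = 5.22°  ✓
  (3,4): δ = 118.58°  ·
  (3,5): δ = 40.99°  ✓
  (4,5): δ = 102.41°  ·
antipodal pairs: 5

count = 5; pairs: (0,3), (0,4), (1,4), (2,5), (3,5)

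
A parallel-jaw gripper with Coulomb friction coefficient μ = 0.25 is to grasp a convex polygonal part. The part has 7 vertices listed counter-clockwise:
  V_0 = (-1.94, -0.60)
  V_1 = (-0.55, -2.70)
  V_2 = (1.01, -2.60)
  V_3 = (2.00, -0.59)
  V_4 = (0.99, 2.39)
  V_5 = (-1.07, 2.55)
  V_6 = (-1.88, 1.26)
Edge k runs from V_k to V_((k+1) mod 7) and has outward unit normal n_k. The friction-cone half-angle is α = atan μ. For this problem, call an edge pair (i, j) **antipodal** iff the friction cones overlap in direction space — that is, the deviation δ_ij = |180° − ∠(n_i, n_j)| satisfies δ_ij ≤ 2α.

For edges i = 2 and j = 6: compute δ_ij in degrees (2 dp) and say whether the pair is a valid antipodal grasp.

α = atan 0.25 = 14.04°;  2α = 28.07°
edge 2: e_2 = (+0.99, +2.01);  n_2 = (+0.8971, -0.4418)
edge 6: e_6 = (-0.06, -1.86);  n_6 = (-0.9995, +0.0322)
∠(n_2, n_6) = 155.63°
δ = |180° − 155.63°| = 24.37°
24.37° ≤ 2α = 28.07°  →  valid

δ = 24.37°, valid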